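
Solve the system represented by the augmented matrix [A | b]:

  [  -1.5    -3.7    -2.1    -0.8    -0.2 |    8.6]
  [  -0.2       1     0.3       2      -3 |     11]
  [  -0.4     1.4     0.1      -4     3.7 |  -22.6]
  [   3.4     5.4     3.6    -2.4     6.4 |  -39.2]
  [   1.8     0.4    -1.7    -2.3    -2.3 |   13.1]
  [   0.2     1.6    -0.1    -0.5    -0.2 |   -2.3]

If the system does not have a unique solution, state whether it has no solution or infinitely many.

x_1 = 2, x_2 = -2, x_3 = -2, x_4 = 1, x_5 = -4

Row-reduce the augmented matrix:
R1 ← R1 / (-3/2).
R2 ← R2 + 1/5·R1.
R3 ← R3 + 2/5·R1.
R4 ← R4 − 17/5·R1.
R5 ← R5 − 9/5·R1.
R6 ← R6 − 1/5·R1.
R2 ← R2 / (112/75).
R1 ← R1 − 37/15·R2.
R3 ← R3 − 179/75·R2.
R4 ← R4 + 224/75·R2.
R5 ← R5 + 101/25·R2.
R6 ← R6 − 83/75·R2.
R3 ← R3 / (-299/1120).
R1 ← R1 − 99/224·R3.
R2 ← R2 − 87/224·R3.
R5 ← R5 + 2969/1120·R3.
R6 ← R6 + 907/1120·R3.
Swap R4 and R5.
R4 ← R4 / (219683/2990).
R1 ← R1 + 4422/299·R4.
R2 ← R2 + 2690/299·R4.
R3 ← R3 − 8012/299·R4.
R6 ← R6 − 58401/2990·R4.
Swap R5 and R6.
R5 ← R5 / (3167669/2196830).
R1 ← R1 + 2291/439366·R5.
R2 ← R2 + 551247/439366·R5.
R3 ← R3 − 615618/219683·R5.
R4 ← R4 + 284170/219683·R5.
R6 reduces to 0 = 0, so the extra equation is consistent.
Reading off the reduced rows gives x_1 = 2, x_2 = -2, x_3 = -2, x_4 = 1, x_5 = -4.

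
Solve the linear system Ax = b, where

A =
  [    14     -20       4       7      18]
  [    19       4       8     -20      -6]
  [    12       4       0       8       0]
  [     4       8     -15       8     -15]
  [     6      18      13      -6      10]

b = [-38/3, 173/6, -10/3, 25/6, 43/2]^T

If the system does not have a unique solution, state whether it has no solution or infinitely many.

x_1 = 1/2, x_2 = 1, x_3 = -3/2, x_4 = -5/3, x_5 = 1

Row-reduce the augmented matrix:
R1 ← R1 / (14).
R2 ← R2 − 19·R1.
R3 ← R3 − 12·R1.
R4 ← R4 − 4·R1.
R5 ← R5 − 6·R1.
R2 ← R2 / (218/7).
R1 ← R1 + 10/7·R2.
R3 ← R3 − 148/7·R2.
R4 ← R4 − 96/7·R2.
R5 ← R5 − 186/7·R2.
R3 ← R3 / (-564/109).
R1 ← R1 − 44/109·R3.
R2 ← R2 − 9/109·R3.
R4 ← R4 + 1883/109·R3.
R5 ← R5 − 991/109·R3.
R4 ← R4 / (-30767/564).
R1 ← R1 − 122/141·R4.
R2 ← R2 + 28/47·R4.
R3 ← R3 + 2401/564·R4.
R5 ← R5 − 30949/564·R4.
R5 ← R5 / (402767/30767).
R1 ← R1 + 2646/30767·R5.
R2 ← R2 + 19362/30767·R5.
R3 ← R3 − 27015/30767·R5.
R4 ← R4 − 13650/30767·R5.
Reading off the reduced rows gives x_1 = 1/2, x_2 = 1, x_3 = -3/2, x_4 = -5/3, x_5 = 1.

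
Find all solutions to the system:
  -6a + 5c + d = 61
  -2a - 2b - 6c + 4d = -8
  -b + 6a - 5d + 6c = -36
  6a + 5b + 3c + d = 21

a = -5, b = 6, c = 5, d = 6

Row-reduce the augmented matrix:
R1 ← R1 / (-6).
R2 ← R2 + 2·R1.
R3 ← R3 − 6·R1.
R4 ← R4 − 6·R1.
R2 ← R2 / (-2).
R3 ← R3 + 1·R2.
R4 ← R4 − 5·R2.
R3 ← R3 / (89/6).
R1 ← R1 + 5/6·R3.
R2 ← R2 − 23/6·R3.
R4 ← R4 + 67/6·R3.
R4 ← R4 / (603/89).
R1 ← R1 + 44/89·R4.
R2 ← R2 + 29/89·R4.
R3 ← R3 + 35/89·R4.
Reading off the reduced rows gives a = -5, b = 6, c = 5, d = 6.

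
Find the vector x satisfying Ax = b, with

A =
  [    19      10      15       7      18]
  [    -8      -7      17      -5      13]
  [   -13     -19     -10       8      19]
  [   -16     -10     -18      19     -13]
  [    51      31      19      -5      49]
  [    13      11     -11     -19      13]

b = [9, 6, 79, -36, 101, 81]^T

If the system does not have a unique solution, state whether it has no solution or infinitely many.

no solution

Row-reduce:
R1 ← R1 / (19).
R2 ← R2 + 8·R1.
R3 ← R3 + 13·R1.
R4 ← R4 + 16·R1.
R5 ← R5 − 51·R1.
R6 ← R6 − 13·R1.
R2 ← R2 / (-53/19).
R1 ← R1 − 10/19·R2.
R3 ← R3 + 231/19·R2.
R4 ← R4 + 30/19·R2.
R5 ← R5 − 79/19·R2.
R6 ← R6 − 79/19·R2.
R3 ← R3 / (-5372/53).
R1 ← R1 − 275/53·R3.
R2 ← R2 + 443/53·R3.
R4 ← R4 + 984/53·R3.
R5 ← R5 − 715/53·R3.
R6 ← R6 − 715/53·R3.
R4 ← R4 / (29647/1343).
R1 ← R1 − 1469/1343·R4.
R2 ← R2 + 1419/1343·R4.
R3 ← R3 + 288/1343·R4.
R5 ← R5 + 32173/1343·R4.
R6 ← R6 + 32173/1343·R4.
R5 ← R5 / (1476041/59294).
R1 ← R1 − 105673/59294·R5.
R2 ← R2 + 148575/59294·R5.
R3 ← R3 − 34843/59294·R5.
R4 ← R4 − 1615/29647·R5.
R6 ← R6 − 1476041/59294·R5.
Row 6 reduces to 0 = -2, a contradiction. The system is inconsistent.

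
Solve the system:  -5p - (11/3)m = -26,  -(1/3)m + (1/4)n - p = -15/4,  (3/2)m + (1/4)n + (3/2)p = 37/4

Row-reduce:
R1 ← R1 / (-11/3).
R2 ← R2 + 1/3·R1.
R3 ← R3 − 3/2·R1.
R2 ← R2 / (1/4).
R3 ← R3 − 1/4·R2.
Rank is 2 with 3 unknowns, leaving p free.

infinitely many solutions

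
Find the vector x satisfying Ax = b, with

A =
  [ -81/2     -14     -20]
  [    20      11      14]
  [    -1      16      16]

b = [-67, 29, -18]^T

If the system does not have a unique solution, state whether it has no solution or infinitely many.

infinitely many solutions

Row-reduce:
R1 ← R1 / (-81/2).
R2 ← R2 − 20·R1.
R3 ← R3 + 1·R1.
R2 ← R2 / (331/81).
R1 ← R1 − 28/81·R2.
R3 ← R3 − 1324/81·R2.
Rank is 2 with 3 unknowns, leaving x_3 free.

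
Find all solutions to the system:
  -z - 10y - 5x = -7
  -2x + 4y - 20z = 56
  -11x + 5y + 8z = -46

x = 2, y = 0, z = -3

Row-reduce the augmented matrix:
R1 ← R1 / (-5).
R2 ← R2 + 2·R1.
R3 ← R3 + 11·R1.
R2 ← R2 / (8).
R1 ← R1 − 2·R2.
R3 ← R3 − 27·R2.
R3 ← R3 / (1527/20).
R1 ← R1 − 51/10·R3.
R2 ← R2 + 49/20·R3.
Reading off the reduced rows gives x = 2, y = 0, z = -3.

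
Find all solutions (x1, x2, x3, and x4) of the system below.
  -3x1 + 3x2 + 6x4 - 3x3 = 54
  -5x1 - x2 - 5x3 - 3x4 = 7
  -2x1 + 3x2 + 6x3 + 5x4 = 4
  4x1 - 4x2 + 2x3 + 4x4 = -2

Row-reduce the augmented matrix:
R1 ← R1 / (-3).
R2 ← R2 + 5·R1.
R3 ← R3 + 2·R1.
R4 ← R4 − 4·R1.
R2 ← R2 / (-6).
R1 ← R1 + 1·R2.
R3 ← R3 − 1·R2.
R3 ← R3 / (8).
R1 ← R1 − 1·R3.
R4 ← R4 + 2·R3.
R4 ← R4 / (281/24).
R1 ← R1 − 5/16·R4.
R2 ← R2 − 13/6·R4.
R3 ← R3 + 7/48·R4.
Reading off the reduced rows gives x1 = 0, x2 = 3, x3 = -5, x4 = 5.

x1 = 0, x2 = 3, x3 = -5, x4 = 5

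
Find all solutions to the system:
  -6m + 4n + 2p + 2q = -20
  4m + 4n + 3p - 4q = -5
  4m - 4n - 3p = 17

infinitely many solutions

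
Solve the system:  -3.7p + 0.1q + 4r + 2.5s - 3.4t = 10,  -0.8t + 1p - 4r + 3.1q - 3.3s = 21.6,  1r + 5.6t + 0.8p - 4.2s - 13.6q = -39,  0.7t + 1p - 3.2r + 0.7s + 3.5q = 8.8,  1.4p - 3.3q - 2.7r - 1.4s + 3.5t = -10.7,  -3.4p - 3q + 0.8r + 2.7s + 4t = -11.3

Row-reduce the augmented matrix:
R1 ← R1 / (-37/10).
R2 ← R2 − 1·R1.
R3 ← R3 − 4/5·R1.
R4 ← R4 − 1·R1.
R5 ← R5 − 7/5·R1.
R6 ← R6 + 17/5·R1.
R2 ← R2 / (1157/370).
R1 ← R1 + 1/37·R2.
R3 ← R3 + 2512/185·R2.
R4 ← R4 − 261/74·R2.
R5 ← R5 + 1207/370·R2.
R6 ← R6 + 572/185·R2.
R3 ← R3 / (-12507/1157).
R1 ← R1 + 1280/1157·R3.
R2 ← R2 + 1080/1157·R3.
R4 ← R4 − 6788/5785·R3.
R5 ← R5 + 48959/11570·R3.
R6 ← R6 + 2564/445·R3.
R4 ← R4 / (281566/104225).
R1 ← R1 − 3512/4169·R4.
R2 ← R2 − 1921/4169·R4.
R3 ← R3 − 29031/20845·R4.
R5 ← R5 − 281566/104225·R4.
R6 ← R6 − 1215757/208450·R4.
Swap R5 and R6.
R5 ← R5 / (907403/244840).
R1 ← R1 − 101608/140783·R5.
R2 ← R2 + 321259/563132·R5.
R3 ← R3 + 281993/563132·R5.
R4 ← R4 − 299699/563132·R5.
R6 reduces to 0 = 0, so the extra equation is consistent.
Reading off the reduced rows gives p = -4, q = 1, r = -4, s = -1, t = -4.

p = -4, q = 1, r = -4, s = -1, t = -4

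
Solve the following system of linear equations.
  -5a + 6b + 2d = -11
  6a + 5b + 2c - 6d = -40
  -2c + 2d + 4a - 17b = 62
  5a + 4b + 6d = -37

infinitely many solutions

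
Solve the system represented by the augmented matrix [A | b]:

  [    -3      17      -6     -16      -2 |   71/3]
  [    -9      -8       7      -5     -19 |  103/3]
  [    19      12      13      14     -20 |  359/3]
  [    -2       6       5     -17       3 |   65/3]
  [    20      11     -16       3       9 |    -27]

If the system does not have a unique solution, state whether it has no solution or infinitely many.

x_1 = 2/3, x_2 = 7/3, x_3 = 3, x_4 = 0, x_5 = -2

Row-reduce the augmented matrix:
R1 ← R1 / (-3).
R2 ← R2 + 9·R1.
R3 ← R3 − 19·R1.
R4 ← R4 + 2·R1.
R5 ← R5 − 20·R1.
R2 ← R2 / (-59).
R1 ← R1 + 17/3·R2.
R3 ← R3 − 359/3·R2.
R4 ← R4 + 16/3·R2.
R5 ← R5 − 373/3·R2.
R3 ← R3 / (4550/177).
R1 ← R1 + 71/177·R3.
R2 ← R2 + 25/59·R3.
R4 ← R4 − 1193/177·R3.
R5 ← R5 + 587/177·R3.
R4 ← R4 / (-6623/650).
R1 ← R1 − 781/650·R4.
R2 ← R2 + 19/26·R4.
R3 ← R3 + 3/650·R4.
R5 ← R5 + 8493/650·R4.
R5 ← R5 / (-3071766/46361).
R1 ← R1 − 160822/46361·R5.
R2 ← R2 + 104680/46361·R5.
R3 ← R3 + 106908/46361·R5.
R4 ← R4 + 95491/46361·R5.
Reading off the reduced rows gives x_1 = 2/3, x_2 = 7/3, x_3 = 3, x_4 = 0, x_5 = -2.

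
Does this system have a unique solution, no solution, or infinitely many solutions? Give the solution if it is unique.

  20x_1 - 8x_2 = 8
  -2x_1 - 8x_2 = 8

Row-reduce the augmented matrix:
R1 ← R1 / (20).
R2 ← R2 + 2·R1.
R2 ← R2 / (-44/5).
R1 ← R1 + 2/5·R2.
Reading off the reduced rows gives x_1 = 0, x_2 = -1.

x_1 = 0, x_2 = -1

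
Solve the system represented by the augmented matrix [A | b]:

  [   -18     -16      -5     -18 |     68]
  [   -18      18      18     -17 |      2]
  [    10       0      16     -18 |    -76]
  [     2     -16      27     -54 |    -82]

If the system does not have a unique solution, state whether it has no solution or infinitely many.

no solution

Row-reduce:
R1 ← R1 / (-18).
R2 ← R2 + 18·R1.
R3 ← R3 − 10·R1.
R4 ← R4 − 2·R1.
R2 ← R2 / (34).
R1 ← R1 − 8/9·R2.
R3 ← R3 + 80/9·R2.
R4 ← R4 + 160/9·R2.
R3 ← R3 / (327/17).
R1 ← R1 + 11/34·R3.
R2 ← R2 − 23/34·R3.
R4 ← R4 − 654/17·R3.
Row 4 reduces to 0 = 2, a contradiction. The system is inconsistent.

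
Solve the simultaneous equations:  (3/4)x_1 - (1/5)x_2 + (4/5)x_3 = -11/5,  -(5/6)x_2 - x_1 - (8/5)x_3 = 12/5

infinitely many solutions

Row-reduce:
R1 ← R1 / (3/4).
R2 ← R2 + 1·R1.
R2 ← R2 / (-11/10).
R1 ← R1 + 4/15·R2.
Rank is 2 with 3 unknowns, leaving x_3 free.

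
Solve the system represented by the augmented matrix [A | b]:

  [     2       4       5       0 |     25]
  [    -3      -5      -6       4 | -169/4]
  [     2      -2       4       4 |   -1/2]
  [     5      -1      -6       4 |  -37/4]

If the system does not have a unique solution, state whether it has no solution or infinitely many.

x_1 = 3, x_2 = 9/4, x_3 = 2, x_4 = -5/2

Row-reduce the augmented matrix:
R1 ← R1 / (2).
R2 ← R2 + 3·R1.
R3 ← R3 − 2·R1.
R4 ← R4 − 5·R1.
R1 ← R1 − 2·R2.
R3 ← R3 + 6·R2.
R4 ← R4 + 11·R2.
R3 ← R3 / (8).
R1 ← R1 + 1/2·R3.
R2 ← R2 − 3/2·R3.
R4 ← R4 + 2·R3.
R4 ← R4 / (55).
R1 ← R1 + 25/4·R4.
R2 ← R2 + 5/4·R4.
R3 ← R3 − 7/2·R4.
Reading off the reduced rows gives x_1 = 3, x_2 = 9/4, x_3 = 2, x_4 = -5/2.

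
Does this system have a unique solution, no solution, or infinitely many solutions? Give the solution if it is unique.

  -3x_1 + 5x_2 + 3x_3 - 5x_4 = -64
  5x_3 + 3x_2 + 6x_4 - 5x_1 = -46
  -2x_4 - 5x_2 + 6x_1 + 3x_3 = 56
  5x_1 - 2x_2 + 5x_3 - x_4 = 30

Row-reduce the augmented matrix:
R1 ← R1 / (-3).
R2 ← R2 + 5·R1.
R3 ← R3 − 6·R1.
R4 ← R4 − 5·R1.
R2 ← R2 / (-16/3).
R1 ← R1 + 5/3·R2.
R3 ← R3 − 5·R2.
R4 ← R4 − 19/3·R2.
R3 ← R3 / (9).
R1 ← R1 + 1·R3.
R4 ← R4 − 10·R3.
R4 ← R4 / (877/144).
R1 ← R1 + 191/72·R4.
R2 ← R2 + 43/16·R4.
R3 ← R3 − 23/144·R4.
Reading off the reduced rows gives x_1 = 6, x_2 = -6, x_3 = -2, x_4 = 2.

x_1 = 6, x_2 = -6, x_3 = -2, x_4 = 2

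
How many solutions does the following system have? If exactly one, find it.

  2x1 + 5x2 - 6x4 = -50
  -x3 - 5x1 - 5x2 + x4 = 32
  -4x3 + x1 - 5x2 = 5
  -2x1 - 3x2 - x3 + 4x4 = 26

Row-reduce the augmented matrix:
R1 ← R1 / (2).
R2 ← R2 + 5·R1.
R3 ← R3 − 1·R1.
R4 ← R4 + 2·R1.
R2 ← R2 / (15/2).
R1 ← R1 − 5/2·R2.
R3 ← R3 + 15/2·R2.
R4 ← R4 − 2·R2.
R3 ← R3 / (-5).
R1 ← R1 − 1/3·R3.
R2 ← R2 + 2/15·R3.
R4 ← R4 + 11/15·R3.
R4 ← R4 / (251/75).
R1 ← R1 − 14/15·R4.
R2 ← R2 + 118/75·R4.
R3 ← R3 − 11/5·R4.
Reading off the reduced rows gives x1 = -1, x2 = -6, x3 = 6, x4 = 3.

x1 = -1, x2 = -6, x3 = 6, x4 = 3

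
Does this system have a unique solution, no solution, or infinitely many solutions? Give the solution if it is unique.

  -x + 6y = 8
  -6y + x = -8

Row-reduce:
R1 ← R1 / (-1).
R2 ← R2 − 1·R1.
Rank is 1 with 2 unknowns, leaving y free.

infinitely many solutions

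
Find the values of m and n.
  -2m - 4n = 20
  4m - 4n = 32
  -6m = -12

m = 2, n = -6

Row-reduce the augmented matrix:
R1 ← R1 / (-2).
R2 ← R2 − 4·R1.
R3 ← R3 + 6·R1.
R2 ← R2 / (-12).
R1 ← R1 − 2·R2.
R3 ← R3 − 12·R2.
R3 reduces to 0 = 0, so the extra equation is consistent.
Reading off the reduced rows gives m = 2, n = -6.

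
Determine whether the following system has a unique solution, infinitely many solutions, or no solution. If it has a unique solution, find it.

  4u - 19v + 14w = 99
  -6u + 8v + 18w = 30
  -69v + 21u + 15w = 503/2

no solution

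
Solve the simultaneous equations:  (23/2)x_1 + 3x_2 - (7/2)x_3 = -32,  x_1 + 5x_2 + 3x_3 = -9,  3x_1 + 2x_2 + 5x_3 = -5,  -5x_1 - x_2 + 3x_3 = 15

Row-reduce:
R1 ← R1 / (23/2).
R2 ← R2 − 1·R1.
R3 ← R3 − 3·R1.
R4 ← R4 + 5·R1.
R2 ← R2 / (109/23).
R1 ← R1 − 6/23·R2.
R3 ← R3 − 28/23·R2.
R4 ← R4 − 7/23·R2.
R3 ← R3 / (552/109).
R1 ← R1 + 53/109·R3.
R2 ← R2 − 76/109·R3.
R4 ← R4 − 138/109·R3.
Row 4 reduces to 0 = 1/4, a contradiction. The system is inconsistent.

no solution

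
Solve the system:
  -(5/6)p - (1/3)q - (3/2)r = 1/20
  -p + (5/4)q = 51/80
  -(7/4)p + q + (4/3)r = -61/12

p = 14/5, q = 11/4, r = -11/5

Row-reduce the augmented matrix:
R1 ← R1 / (-5/6).
R2 ← R2 + 1·R1.
R3 ← R3 + 7/4·R1.
R2 ← R2 / (33/20).
R1 ← R1 − 2/5·R2.
R3 ← R3 − 17/10·R2.
R3 ← R3 / (347/132).
R1 ← R1 − 15/11·R3.
R2 ← R2 − 12/11·R3.
Reading off the reduced rows gives p = 14/5, q = 11/4, r = -11/5.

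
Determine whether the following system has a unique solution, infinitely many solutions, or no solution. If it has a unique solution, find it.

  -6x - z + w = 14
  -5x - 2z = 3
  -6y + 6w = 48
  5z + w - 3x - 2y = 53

Row-reduce the augmented matrix:
R1 ← R1 / (-6).
R2 ← R2 + 5·R1.
R4 ← R4 + 3·R1.
Swap R2 and R3.
R2 ← R2 / (-6).
R4 ← R4 + 2·R2.
R3 ← R3 / (-7/6).
R1 ← R1 − 1/6·R3.
R4 ← R4 − 11/2·R3.
R4 ← R4 / (-38/7).
R1 ← R1 + 2/7·R4.
R2 ← R2 + 1·R4.
R3 ← R3 − 5/7·R4.
Reading off the reduced rows gives x = -3, y = -6, z = 6, w = 2.

x = -3, y = -6, z = 6, w = 2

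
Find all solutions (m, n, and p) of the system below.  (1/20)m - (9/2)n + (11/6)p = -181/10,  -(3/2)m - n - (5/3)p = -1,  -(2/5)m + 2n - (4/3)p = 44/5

Row-reduce:
R1 ← R1 / (1/20).
R2 ← R2 + 3/2·R1.
R3 ← R3 + 2/5·R1.
R2 ← R2 / (-136).
R1 ← R1 + 90·R2.
R3 ← R3 + 34·R2.
Rank is 2 with 3 unknowns, leaving p free.

infinitely many solutions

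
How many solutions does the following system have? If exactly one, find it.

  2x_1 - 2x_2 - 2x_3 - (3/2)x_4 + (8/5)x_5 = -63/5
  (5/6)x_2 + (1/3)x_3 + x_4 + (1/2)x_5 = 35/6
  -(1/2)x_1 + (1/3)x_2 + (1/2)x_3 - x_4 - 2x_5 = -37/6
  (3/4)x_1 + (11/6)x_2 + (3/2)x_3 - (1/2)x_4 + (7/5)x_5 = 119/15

infinitely many solutions

Row-reduce:
R1 ← R1 / (2).
R3 ← R3 + 1/2·R1.
R4 ← R4 − 3/4·R1.
R2 ← R2 / (5/6).
R1 ← R1 + 1·R2.
R3 ← R3 + 1/6·R2.
R4 ← R4 − 31/12·R2.
R3 ← R3 / (1/15).
R1 ← R1 + 3/5·R3.
R2 ← R2 − 2/5·R3.
R4 ← R4 − 73/60·R3.
R4 ← R4 / (589/32).
R1 ← R1 + 81/8·R4.
R2 ← R2 − 33/4·R4.
R3 ← R3 + 141/8·R4.
Rank is 4 with 5 unknowns, leaving x_5 free.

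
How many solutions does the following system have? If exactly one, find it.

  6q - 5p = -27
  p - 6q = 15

p = 3, q = -2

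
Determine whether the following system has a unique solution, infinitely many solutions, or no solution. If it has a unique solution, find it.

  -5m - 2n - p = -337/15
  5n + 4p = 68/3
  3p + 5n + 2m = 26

m = 3, n = 12/5, p = 8/3

Row-reduce the augmented matrix:
R1 ← R1 / (-5).
R3 ← R3 − 2·R1.
R2 ← R2 / (5).
R1 ← R1 − 2/5·R2.
R3 ← R3 − 21/5·R2.
R3 ← R3 / (-19/25).
R1 ← R1 + 3/25·R3.
R2 ← R2 − 4/5·R3.
Reading off the reduced rows gives m = 3, n = 12/5, p = 8/3.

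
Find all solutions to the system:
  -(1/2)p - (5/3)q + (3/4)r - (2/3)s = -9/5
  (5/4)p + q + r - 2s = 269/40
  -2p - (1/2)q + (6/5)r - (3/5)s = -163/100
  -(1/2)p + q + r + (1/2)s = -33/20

Row-reduce the augmented matrix:
R1 ← R1 / (-1/2).
R2 ← R2 − 5/4·R1.
R3 ← R3 + 2·R1.
R4 ← R4 + 1/2·R1.
R2 ← R2 / (-19/6).
R1 ← R1 − 10/3·R2.
R3 ← R3 − 37/6·R2.
R4 ← R4 − 8/3·R2.
R3 ← R3 / (2887/760).
R1 ← R1 − 29/19·R3.
R2 ← R2 + 69/76·R3.
R4 ← R4 − 203/76·R3.
R4 ← R4 / (9507/5774).
R1 ← R1 + 1408/2887·R4.
R2 ← R2 + 158/2887·R4.
R3 ← R3 + 3856/2887·R4.
Reading off the reduced rows gives p = 1/2, q = 3/2, r = -7/5, s = -3.

p = 1/2, q = 3/2, r = -7/5, s = -3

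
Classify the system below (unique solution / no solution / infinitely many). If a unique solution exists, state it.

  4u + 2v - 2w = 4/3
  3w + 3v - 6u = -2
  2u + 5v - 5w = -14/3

u = 1, v = 0, w = 4/3

Row-reduce the augmented matrix:
R1 ← R1 / (4).
R2 ← R2 + 6·R1.
R3 ← R3 − 2·R1.
R2 ← R2 / (6).
R1 ← R1 − 1/2·R2.
R3 ← R3 − 4·R2.
R3 ← R3 / (-4).
R1 ← R1 + 1/2·R3.
Reading off the reduced rows gives u = 1, v = 0, w = 4/3.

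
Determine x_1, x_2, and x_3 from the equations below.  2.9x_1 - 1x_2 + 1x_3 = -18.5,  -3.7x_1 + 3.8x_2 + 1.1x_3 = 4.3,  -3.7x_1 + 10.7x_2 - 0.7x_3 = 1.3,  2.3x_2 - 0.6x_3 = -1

x_1 = -5, x_2 = -2, x_3 = -6

Row-reduce the augmented matrix:
R1 ← R1 / (29/10).
R2 ← R2 + 37/10·R1.
R3 ← R3 + 37/10·R1.
R2 ← R2 / (366/145).
R1 ← R1 + 10/29·R2.
R3 ← R3 − 2733/290·R2.
R4 ← R4 − 23/10·R2.
R3 ← R3 / (-20239/2440).
R1 ← R1 − 245/366·R3.
R2 ← R2 − 689/732·R3.
R4 ← R4 + 20239/7320·R3.
R4 reduces to 0 = 0, so the extra equation is consistent.
Reading off the reduced rows gives x_1 = -5, x_2 = -2, x_3 = -6.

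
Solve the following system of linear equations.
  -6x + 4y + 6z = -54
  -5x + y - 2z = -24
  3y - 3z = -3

x = 5, y = -3, z = -2

Row-reduce the augmented matrix:
R1 ← R1 / (-6).
R2 ← R2 + 5·R1.
R2 ← R2 / (-7/3).
R1 ← R1 + 2/3·R2.
R3 ← R3 − 3·R2.
R3 ← R3 / (-12).
R1 ← R1 − 1·R3.
R2 ← R2 − 3·R3.
Reading off the reduced rows gives x = 5, y = -3, z = -2.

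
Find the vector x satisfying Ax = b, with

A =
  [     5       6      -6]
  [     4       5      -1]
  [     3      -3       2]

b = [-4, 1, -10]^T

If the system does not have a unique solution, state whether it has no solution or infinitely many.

Row-reduce the augmented matrix:
R1 ← R1 / (5).
R2 ← R2 − 4·R1.
R3 ← R3 − 3·R1.
R2 ← R2 / (1/5).
R1 ← R1 − 6/5·R2.
R3 ← R3 + 33/5·R2.
R3 ← R3 / (131).
R1 ← R1 + 24·R3.
R2 ← R2 − 19·R3.
Reading off the reduced rows gives x_1 = -2, x_2 = 2, x_3 = 1.

x_1 = -2, x_2 = 2, x_3 = 1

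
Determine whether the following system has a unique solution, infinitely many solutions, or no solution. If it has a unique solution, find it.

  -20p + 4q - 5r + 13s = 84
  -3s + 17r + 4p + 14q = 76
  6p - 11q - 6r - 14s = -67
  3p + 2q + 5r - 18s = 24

Row-reduce the augmented matrix:
R1 ← R1 / (-20).
R2 ← R2 − 4·R1.
R3 ← R3 − 6·R1.
R4 ← R4 − 3·R1.
R2 ← R2 / (74/5).
R1 ← R1 + 1/5·R2.
R3 ← R3 + 49/5·R2.
R4 ← R4 − 13/5·R2.
R3 ← R3 / (229/74).
R1 ← R1 − 69/148·R3.
R2 ← R2 − 40/37·R3.
R4 ← R4 − 213/148·R3.
R4 ← R4 / (-5111/458).
R1 ← R1 − 415/458·R4.
R2 ← R2 − 823/229·R4.
R3 ← R3 + 767/229·R4.
Reading off the reduced rows gives p = -5, q = 3, r = 3, s = -1.

p = -5, q = 3, r = 3, s = -1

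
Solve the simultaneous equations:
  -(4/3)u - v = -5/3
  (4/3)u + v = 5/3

infinitely many solutions

Row-reduce:
R1 ← R1 / (-4/3).
R2 ← R2 − 4/3·R1.
Rank is 1 with 2 unknowns, leaving v free.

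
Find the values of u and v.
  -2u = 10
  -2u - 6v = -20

Row-reduce the augmented matrix:
R1 ← R1 / (-2).
R2 ← R2 + 2·R1.
R2 ← R2 / (-6).
Reading off the reduced rows gives u = -5, v = 5.

u = -5, v = 5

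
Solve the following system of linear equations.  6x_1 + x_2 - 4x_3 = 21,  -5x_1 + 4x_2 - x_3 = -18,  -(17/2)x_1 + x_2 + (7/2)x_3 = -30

Row-reduce:
R1 ← R1 / (6).
R2 ← R2 + 5·R1.
R3 ← R3 + 17/2·R1.
R2 ← R2 / (29/6).
R1 ← R1 − 1/6·R2.
R3 ← R3 − 29/12·R2.
Rank is 2 with 3 unknowns, leaving x_3 free.

infinitely many solutions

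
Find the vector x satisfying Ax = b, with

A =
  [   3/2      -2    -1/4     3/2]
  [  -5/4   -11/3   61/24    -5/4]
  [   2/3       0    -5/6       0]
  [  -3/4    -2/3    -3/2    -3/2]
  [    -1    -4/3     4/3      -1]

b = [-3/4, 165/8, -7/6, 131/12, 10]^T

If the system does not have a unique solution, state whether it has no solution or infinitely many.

no solution

Row-reduce:
R1 ← R1 / (3/2).
R2 ← R2 + 5/4·R1.
R3 ← R3 − 2/3·R1.
R4 ← R4 + 3/4·R1.
R5 ← R5 + 1·R1.
R2 ← R2 / (-16/3).
R1 ← R1 + 4/3·R2.
R3 ← R3 − 8/9·R2.
R4 ← R4 + 5/3·R2.
R5 ← R5 + 8/3·R2.
R3 ← R3 / (-1/3).
R1 ← R1 + 3/4·R3.
R2 ← R2 + 7/16·R3.
R4 ← R4 + 113/48·R3.
R4 ← R4 / (95/24).
R1 ← R1 − 5/2·R4.
R2 ← R2 − 7/8·R4.
R3 ← R3 − 2·R4.
Row 5 reduces to 0 = -1/2, a contradiction. The system is inconsistent.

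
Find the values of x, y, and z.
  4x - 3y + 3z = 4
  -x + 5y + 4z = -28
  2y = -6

x = 1, y = -3, z = -3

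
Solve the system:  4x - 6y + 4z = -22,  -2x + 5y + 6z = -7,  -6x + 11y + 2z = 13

no solution

Row-reduce:
R1 ← R1 / (4).
R2 ← R2 + 2·R1.
R3 ← R3 + 6·R1.
R2 ← R2 / (2).
R1 ← R1 + 3/2·R2.
R3 ← R3 − 2·R2.
Row 3 reduces to 0 = -2, a contradiction. The system is inconsistent.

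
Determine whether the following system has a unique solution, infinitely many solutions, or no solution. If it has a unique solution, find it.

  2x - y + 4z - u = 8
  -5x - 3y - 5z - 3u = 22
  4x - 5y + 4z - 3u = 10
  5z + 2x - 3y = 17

x = -6, y = -3, z = 4, u = -1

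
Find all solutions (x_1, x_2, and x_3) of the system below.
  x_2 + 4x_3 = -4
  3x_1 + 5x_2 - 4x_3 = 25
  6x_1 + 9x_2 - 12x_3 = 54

infinitely many solutions

Row-reduce:
Swap R1 and R2.
R1 ← R1 / (3).
R3 ← R3 − 6·R1.
R1 ← R1 − 5/3·R2.
R3 ← R3 + 1·R2.
Rank is 2 with 3 unknowns, leaving x_3 free.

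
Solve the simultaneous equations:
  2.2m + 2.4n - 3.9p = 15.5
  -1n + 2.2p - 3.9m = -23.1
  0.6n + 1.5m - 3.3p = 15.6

Row-reduce the augmented matrix:
R1 ← R1 / (11/5).
R2 ← R2 + 39/10·R1.
R3 ← R3 − 3/2·R1.
R2 ← R2 / (179/55).
R1 ← R1 − 12/11·R2.
R3 ← R3 + 57/55·R2.
R3 ← R3 / (-1917/895).
R1 ← R1 + 69/358·R3.
R2 ← R2 + 1037/716·R3.
Reading off the reduced rows gives m = 5, n = -3, p = -3.

m = 5, n = -3, p = -3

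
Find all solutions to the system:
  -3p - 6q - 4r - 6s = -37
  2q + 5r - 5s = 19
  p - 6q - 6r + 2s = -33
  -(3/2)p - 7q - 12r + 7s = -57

no solution

Row-reduce:
R1 ← R1 / (-3).
R3 ← R3 − 1·R1.
R4 ← R4 + 3/2·R1.
R2 ← R2 / (2).
R1 ← R1 − 2·R2.
R3 ← R3 + 8·R2.
R4 ← R4 + 4·R2.
R3 ← R3 / (38/3).
R1 ← R1 + 11/3·R3.
R2 ← R2 − 5/2·R3.
Row 4 reduces to 0 = -1/2, a contradiction. The system is inconsistent.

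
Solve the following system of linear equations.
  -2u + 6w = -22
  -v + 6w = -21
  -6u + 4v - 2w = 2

Row-reduce the augmented matrix:
R1 ← R1 / (-2).
R3 ← R3 + 6·R1.
R2 ← R2 / (-1).
R3 ← R3 − 4·R2.
R3 ← R3 / (4).
R1 ← R1 + 3·R3.
R2 ← R2 + 6·R3.
Reading off the reduced rows gives u = -1, v = -3, w = -4.

u = -1, v = -3, w = -4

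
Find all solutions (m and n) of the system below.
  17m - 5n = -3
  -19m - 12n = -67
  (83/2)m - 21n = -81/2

Row-reduce:
R1 ← R1 / (17).
R2 ← R2 + 19·R1.
R3 ← R3 − 83/2·R1.
R2 ← R2 / (-299/17).
R1 ← R1 + 5/17·R2.
R3 ← R3 + 299/34·R2.
Row 3 reduces to 0 = 2, a contradiction. The system is inconsistent.

no solution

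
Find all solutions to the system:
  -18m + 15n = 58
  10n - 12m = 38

no solution

Row-reduce:
R1 ← R1 / (-18).
R2 ← R2 + 12·R1.
Row 2 reduces to 0 = -2/3, a contradiction. The system is inconsistent.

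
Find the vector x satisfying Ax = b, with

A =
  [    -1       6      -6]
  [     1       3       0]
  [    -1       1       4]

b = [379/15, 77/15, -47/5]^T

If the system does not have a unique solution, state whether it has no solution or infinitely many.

Row-reduce the augmented matrix:
R1 ← R1 / (-1).
R2 ← R2 − 1·R1.
R3 ← R3 + 1·R1.
R2 ← R2 / (9).
R1 ← R1 + 6·R2.
R3 ← R3 + 5·R2.
R3 ← R3 / (20/3).
R1 ← R1 − 2·R3.
R2 ← R2 + 2/3·R3.
Reading off the reduced rows gives x_1 = 1/3, x_2 = 8/5, x_3 = -8/3.

x_1 = 1/3, x_2 = 8/5, x_3 = -8/3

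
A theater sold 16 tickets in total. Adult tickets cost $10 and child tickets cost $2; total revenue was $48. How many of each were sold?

adult tickets: 2, child tickets: 14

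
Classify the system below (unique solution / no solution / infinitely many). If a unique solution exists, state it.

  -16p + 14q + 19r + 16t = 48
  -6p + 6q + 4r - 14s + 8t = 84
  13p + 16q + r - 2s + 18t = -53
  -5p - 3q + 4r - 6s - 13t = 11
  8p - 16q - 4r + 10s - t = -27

p = -5, q = -3, r = -2, s = -4, t = 3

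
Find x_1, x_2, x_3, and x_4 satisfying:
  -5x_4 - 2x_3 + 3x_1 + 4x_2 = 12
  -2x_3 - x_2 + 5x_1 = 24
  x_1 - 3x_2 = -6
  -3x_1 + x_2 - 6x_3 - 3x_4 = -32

x_1 = 6, x_2 = 4, x_3 = 1, x_4 = 4

Row-reduce the augmented matrix:
R1 ← R1 / (3).
R2 ← R2 − 5·R1.
R3 ← R3 − 1·R1.
R4 ← R4 + 3·R1.
R2 ← R2 / (-23/3).
R1 ← R1 − 4/3·R2.
R3 ← R3 + 13/3·R2.
R4 ← R4 − 5·R2.
R3 ← R3 / (-2/23).
R1 ← R1 + 10/23·R3.
R2 ← R2 + 4/23·R3.
R4 ← R4 + 164/23·R3.
R4 ← R4 / (247).
R1 ← R1 − 15·R4.
R2 ← R2 − 5·R4.
R3 ← R3 − 35·R4.
Reading off the reduced rows gives x_1 = 6, x_2 = 4, x_3 = 1, x_4 = 4.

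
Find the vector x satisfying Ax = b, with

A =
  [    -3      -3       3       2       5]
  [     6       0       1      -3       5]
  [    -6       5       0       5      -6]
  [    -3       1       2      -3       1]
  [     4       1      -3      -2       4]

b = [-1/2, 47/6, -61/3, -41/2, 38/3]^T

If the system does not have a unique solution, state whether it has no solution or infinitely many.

x_1 = 7/3, x_2 = -8/3, x_3 = -8/3, x_4 = 2, x_5 = 1/2

Row-reduce the augmented matrix:
R1 ← R1 / (-3).
R2 ← R2 − 6·R1.
R3 ← R3 + 6·R1.
R4 ← R4 + 3·R1.
R5 ← R5 − 4·R1.
R2 ← R2 / (-6).
R1 ← R1 − 1·R2.
R3 ← R3 − 11·R2.
R4 ← R4 − 4·R2.
R5 ← R5 + 3·R2.
R3 ← R3 / (41/6).
R1 ← R1 − 1/6·R3.
R2 ← R2 + 7/6·R3.
R4 ← R4 − 11/3·R3.
R5 ← R5 + 5/2·R3.
R4 ← R4 / (-240/41).
R1 ← R1 + 70/123·R4.
R2 ← R2 − 13/41·R4.
R3 ← R3 − 17/41·R4.
R5 ← R5 − 148/123·R4.
R5 ← R5 / (1321/180).
R1 ← R1 − 41/72·R5.
R2 ← R2 + 131/240·R5.
R3 ← R3 − 401/240·R5.
R4 ← R4 − 7/240·R5.
Reading off the reduced rows gives x_1 = 7/3, x_2 = -8/3, x_3 = -8/3, x_4 = 2, x_5 = 1/2.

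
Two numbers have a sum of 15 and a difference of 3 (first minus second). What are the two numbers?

first number: 9, second number: 6

Let x = first number, y = second number.
  x + y = 15
  -y + x = 3
Row-reduce the augmented matrix:
R2 ← R2 − 1·R1.
R2 ← R2 / (-2).
R1 ← R1 − 1·R2.
Reading off the reduced rows gives x = 9, y = 6.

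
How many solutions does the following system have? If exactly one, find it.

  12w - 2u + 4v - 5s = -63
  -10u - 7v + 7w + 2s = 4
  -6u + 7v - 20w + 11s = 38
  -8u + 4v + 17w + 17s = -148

Row-reduce the augmented matrix:
R1 ← R1 / (-2).
R2 ← R2 + 10·R1.
R3 ← R3 + 6·R1.
R4 ← R4 + 8·R1.
R2 ← R2 / (-27).
R1 ← R1 + 2·R2.
R3 ← R3 + 5·R2.
R4 ← R4 + 12·R2.
R3 ← R3 / (-1247/27).
R1 ← R1 + 56/27·R3.
R2 ← R2 − 53/27·R3.
R4 ← R4 + 67/9·R3.
R4 ← R4 / (26954/1247).
R1 ← R1 + 1105/2494·R4.
R2 ← R2 + 134/1247·R4.
R3 ← R3 + 567/1247·R4.
Reading off the reduced rows gives u = -1, v = -5, w = -5, s = -3.

u = -1, v = -5, w = -5, s = -3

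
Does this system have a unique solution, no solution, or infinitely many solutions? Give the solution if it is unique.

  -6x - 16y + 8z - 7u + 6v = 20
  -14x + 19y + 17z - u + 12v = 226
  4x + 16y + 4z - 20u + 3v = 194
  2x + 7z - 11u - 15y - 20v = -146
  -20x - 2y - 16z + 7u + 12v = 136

x = -5, y = 5, z = -1, u = -6, v = 6

Row-reduce the augmented matrix:
R1 ← R1 / (-6).
R2 ← R2 + 14·R1.
R3 ← R3 − 4·R1.
R4 ← R4 − 2·R1.
R5 ← R5 + 20·R1.
R2 ← R2 / (169/3).
R1 ← R1 − 8/3·R2.
R3 ← R3 − 16/3·R2.
R4 ← R4 + 61/3·R2.
R5 ← R5 − 154/3·R2.
R3 ← R3 / (1604/169).
R1 ← R1 + 212/169·R3.
R2 ← R2 + 5/169·R3.
R4 ← R4 − 1532/169·R3.
R5 ← R5 + 6954/169·R3.
R4 ← R4 / (6876/401).
R1 ← R1 + 2415/802·R4.
R2 ← R2 − 153/802·R4.
R3 ← R3 + 2207/802·R4.
R5 ← R5 + 38846/401·R4.
R5 ← R5 / (-205543/1719).
R1 ← R1 + 20393/4584·R5.
R2 ← R2 − 415/1528·R5.
R3 ← R3 + 46057/13752·R5.
R4 ← R4 + 10261/6876·R5.
Reading off the reduced rows gives x = -5, y = 5, z = -1, u = -6, v = 6.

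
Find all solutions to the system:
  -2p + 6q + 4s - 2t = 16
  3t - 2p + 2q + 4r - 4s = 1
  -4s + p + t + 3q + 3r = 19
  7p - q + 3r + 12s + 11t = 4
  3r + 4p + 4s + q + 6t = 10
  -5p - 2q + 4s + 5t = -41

Row-reduce:
R1 ← R1 / (-2).
R2 ← R2 + 2·R1.
R3 ← R3 − 1·R1.
R4 ← R4 − 7·R1.
R5 ← R5 − 4·R1.
R6 ← R6 + 5·R1.
R2 ← R2 / (-4).
R1 ← R1 + 3·R2.
R3 ← R3 − 6·R2.
R4 ← R4 − 20·R2.
R5 ← R5 − 13·R2.
R6 ← R6 + 17·R2.
R3 ← R3 / (9).
R1 ← R1 + 3·R3.
R2 ← R2 + 1·R3.
R4 ← R4 − 23·R3.
R5 ← R5 − 16·R3.
R6 ← R6 + 17·R3.
R4 ← R4 / (196/9).
R1 ← R1 + 2/3·R4.
R2 ← R2 − 4/9·R4.
R3 ← R3 + 14/9·R4.
R5 ← R5 − 98/9·R4.
R6 ← R6 − 14/9·R4.
Swap R5 and R6.
R5 ← R5 / (31/14).
R1 ← R1 − 5/98·R5.
R2 ← R2 + 121/196·R5.
R3 ← R3 − 43/28·R5.
R4 ← R4 − 177/392·R5.
Row 6 reduces to 0 = -3/2, a contradiction. The system is inconsistent.

no solution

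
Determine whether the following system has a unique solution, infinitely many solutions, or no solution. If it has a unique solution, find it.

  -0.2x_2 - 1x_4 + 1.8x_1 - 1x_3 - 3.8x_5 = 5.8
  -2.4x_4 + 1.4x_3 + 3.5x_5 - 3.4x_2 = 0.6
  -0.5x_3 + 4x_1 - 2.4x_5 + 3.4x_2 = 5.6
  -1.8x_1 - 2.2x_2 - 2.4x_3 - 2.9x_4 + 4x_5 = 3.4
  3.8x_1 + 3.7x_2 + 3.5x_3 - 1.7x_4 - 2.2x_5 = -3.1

x_1 = 2, x_2 = -1, x_3 = -2, x_4 = 0, x_5 = 0

Row-reduce the augmented matrix:
R1 ← R1 / (9/5).
R3 ← R3 − 4·R1.
R4 ← R4 + 9/5·R1.
R5 ← R5 − 19/5·R1.
R2 ← R2 / (-17/5).
R1 ← R1 + 1/9·R2.
R3 ← R3 − 173/45·R2.
R4 ← R4 + 12/5·R2.
R5 ← R5 − 371/90·R2.
R3 ← R3 / (5057/1530).
R1 ← R1 + 92/153·R3.
R2 ← R2 + 7/17·R3.
R4 ← R4 + 373/85·R3.
R5 ← R5 − 5591/765·R3.
R4 ← R4 / (-144551/50570).
R1 ← R1 + 2865/5057·R4.
R2 ← R2 − 3260/5057·R4.
R3 ← R3 + 752/5057·R4.
R5 ← R5 + 71399/50570·R4.
R5 ← R5 / (-50558597/2891020).
R1 ← R1 + 748135/289102·R5.
R2 ← R2 − 780393/289102·R5.
R3 ← R3 − 354641/144551·R5.
R4 ← R4 + 556708/144551·R5.
Reading off the reduced rows gives x_1 = 2, x_2 = -1, x_3 = -2, x_4 = 0, x_5 = 0.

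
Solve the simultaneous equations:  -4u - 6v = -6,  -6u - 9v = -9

infinitely many solutions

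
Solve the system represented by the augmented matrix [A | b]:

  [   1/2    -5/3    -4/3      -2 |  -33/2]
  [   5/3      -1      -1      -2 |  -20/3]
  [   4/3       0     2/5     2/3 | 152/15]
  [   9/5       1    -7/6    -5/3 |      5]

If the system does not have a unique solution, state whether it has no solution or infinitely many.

x_1 = 5, x_2 = 5, x_3 = 2, x_4 = 4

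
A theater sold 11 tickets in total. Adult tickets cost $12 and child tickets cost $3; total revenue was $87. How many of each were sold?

adult tickets: 6, child tickets: 5

Let a = adult tickets, c = child tickets.
  a + c = 11
  12a + 3c = 87
Row-reduce the augmented matrix:
R2 ← R2 − 12·R1.
R2 ← R2 / (-9).
R1 ← R1 − 1·R2.
Reading off the reduced rows gives a = 6, c = 5.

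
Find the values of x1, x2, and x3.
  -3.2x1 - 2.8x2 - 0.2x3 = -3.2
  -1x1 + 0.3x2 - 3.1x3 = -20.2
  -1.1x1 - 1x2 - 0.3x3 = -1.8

Row-reduce the augmented matrix:
R1 ← R1 / (-16/5).
R2 ← R2 + 1·R1.
R3 ← R3 + 11/10·R1.
R2 ← R2 / (47/40).
R1 ← R1 − 7/8·R2.
R3 ← R3 + 3/80·R2.
R3 ← R3 / (-617/1880).
R1 ← R1 − 437/188·R3.
R2 ← R2 + 243/94·R3.
Reading off the reduced rows gives x1 = 6, x2 = -6, x3 = 4.

x1 = 6, x2 = -6, x3 = 4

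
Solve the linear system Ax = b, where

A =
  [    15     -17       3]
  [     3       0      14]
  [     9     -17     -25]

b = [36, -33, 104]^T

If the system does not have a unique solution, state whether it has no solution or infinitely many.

no solution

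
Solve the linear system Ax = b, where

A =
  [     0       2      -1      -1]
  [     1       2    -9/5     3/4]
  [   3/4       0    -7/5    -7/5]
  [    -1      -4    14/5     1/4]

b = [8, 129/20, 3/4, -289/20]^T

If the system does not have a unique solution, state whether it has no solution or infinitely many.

infinitely many solutions

Row-reduce:
Swap R1 and R2.
R3 ← R3 − 3/4·R1.
R4 ← R4 + 1·R1.
R2 ← R2 / (2).
R1 ← R1 − 2·R2.
R3 ← R3 + 3/2·R2.
R4 ← R4 + 2·R2.
R3 ← R3 / (-4/5).
R1 ← R1 + 4/5·R3.
R2 ← R2 + 1/2·R3.
Rank is 3 with 4 unknowns, leaving x_4 free.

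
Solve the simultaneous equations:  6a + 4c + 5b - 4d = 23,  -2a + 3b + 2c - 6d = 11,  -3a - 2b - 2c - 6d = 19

Row-reduce:
R1 ← R1 / (6).
R2 ← R2 + 2·R1.
R3 ← R3 + 3·R1.
R2 ← R2 / (14/3).
R1 ← R1 − 5/6·R2.
R3 ← R3 − 1/2·R2.
R3 ← R3 / (-5/14).
R1 ← R1 − 1/14·R3.
R2 ← R2 − 5/7·R3.
Rank is 3 with 4 unknowns, leaving d free.

infinitely many solutions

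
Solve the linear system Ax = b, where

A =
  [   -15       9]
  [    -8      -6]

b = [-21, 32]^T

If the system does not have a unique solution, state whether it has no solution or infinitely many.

Row-reduce the augmented matrix:
R1 ← R1 / (-15).
R2 ← R2 + 8·R1.
R2 ← R2 / (-54/5).
R1 ← R1 + 3/5·R2.
Reading off the reduced rows gives x_1 = -1, x_2 = -4.

x_1 = -1, x_2 = -4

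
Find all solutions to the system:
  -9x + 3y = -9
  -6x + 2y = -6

Row-reduce:
R1 ← R1 / (-9).
R2 ← R2 + 6·R1.
Rank is 1 with 2 unknowns, leaving y free.

infinitely many solutions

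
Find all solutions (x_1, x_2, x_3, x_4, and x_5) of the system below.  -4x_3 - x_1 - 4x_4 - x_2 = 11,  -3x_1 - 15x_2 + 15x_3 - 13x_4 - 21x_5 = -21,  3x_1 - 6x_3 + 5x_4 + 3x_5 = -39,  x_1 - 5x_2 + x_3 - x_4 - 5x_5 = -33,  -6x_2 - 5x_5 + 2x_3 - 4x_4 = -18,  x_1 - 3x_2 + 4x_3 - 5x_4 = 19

x_1 = -1, x_2 = 6, x_3 = 2, x_4 = -6, x_5 = 2

Row-reduce the augmented matrix:
R1 ← R1 / (-1).
R2 ← R2 + 3·R1.
R3 ← R3 − 3·R1.
R4 ← R4 − 1·R1.
R6 ← R6 − 1·R1.
R2 ← R2 / (-12).
R1 ← R1 − 1·R2.
R3 ← R3 + 3·R2.
R4 ← R4 + 6·R2.
R5 ← R5 + 6·R2.
R6 ← R6 + 4·R2.
R3 ← R3 / (-99/4).
R1 ← R1 − 25/4·R3.
R2 ← R2 + 9/4·R3.
R4 ← R4 + 33/2·R3.
R5 ← R5 + 23/2·R3.
R6 ← R6 + 9·R3.
Swap R4 and R5.
R4 ← R4 / (-4/11).
R1 ← R1 − 73/33·R4.
R2 ← R2 − 23/33·R4.
R3 ← R3 − 3/11·R4.
R6 ← R6 + 205/33·R4.
Swap R5 and R6.
R5 ← R5 / (-881/36).
R1 ← R1 − 377/36·R5.
R2 ← R2 − 151/36·R5.
R3 ← R3 − 11/12·R5.
R4 ← R4 + 55/12·R5.
R6 reduces to 0 = 0, so the extra equation is consistent.
Reading off the reduced rows gives x_1 = -1, x_2 = 6, x_3 = 2, x_4 = -6, x_5 = 2.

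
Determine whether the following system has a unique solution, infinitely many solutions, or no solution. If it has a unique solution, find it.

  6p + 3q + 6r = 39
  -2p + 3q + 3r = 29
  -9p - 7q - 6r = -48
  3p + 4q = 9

Row-reduce the augmented matrix:
R1 ← R1 / (6).
R2 ← R2 + 2·R1.
R3 ← R3 + 9·R1.
R4 ← R4 − 3·R1.
R2 ← R2 / (4).
R1 ← R1 − 1/2·R2.
R3 ← R3 + 5/2·R2.
R4 ← R4 − 5/2·R2.
R3 ← R3 / (49/8).
R1 ← R1 − 3/8·R3.
R2 ← R2 − 5/4·R3.
R4 ← R4 + 49/8·R3.
R4 reduces to 0 = 0, so the extra equation is consistent.
Reading off the reduced rows gives p = -1, q = 3, r = 6.

p = -1, q = 3, r = 6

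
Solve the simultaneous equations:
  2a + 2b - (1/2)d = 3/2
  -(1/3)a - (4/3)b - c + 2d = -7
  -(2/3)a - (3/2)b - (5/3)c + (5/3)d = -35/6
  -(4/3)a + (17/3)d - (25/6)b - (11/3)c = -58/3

no solution

Row-reduce:
R1 ← R1 / (2).
R2 ← R2 + 1/3·R1.
R3 ← R3 + 2/3·R1.
R4 ← R4 + 4/3·R1.
R2 ← R2 / (-1).
R1 ← R1 − 1·R2.
R3 ← R3 + 5/6·R2.
R4 ← R4 + 17/6·R2.
R3 ← R3 / (-5/6).
R1 ← R1 + 1·R3.
R2 ← R2 − 1·R3.
R4 ← R4 + 5/6·R3.
Row 4 reduces to 0 = 1/2, a contradiction. The system is inconsistent.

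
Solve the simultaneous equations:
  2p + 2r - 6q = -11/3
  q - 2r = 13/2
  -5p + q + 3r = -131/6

Row-reduce the augmented matrix:
R1 ← R1 / (2).
R3 ← R3 + 5·R1.
R1 ← R1 + 3·R2.
R3 ← R3 + 14·R2.
R3 ← R3 / (-20).
R1 ← R1 + 5·R3.
R2 ← R2 + 2·R3.
Reading off the reduced rows gives p = 8/3, q = 1/2, r = -3.

p = 8/3, q = 1/2, r = -3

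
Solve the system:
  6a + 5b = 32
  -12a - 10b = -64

Row-reduce:
R1 ← R1 / (6).
R2 ← R2 + 12·R1.
Rank is 1 with 2 unknowns, leaving b free.

infinitely many solutions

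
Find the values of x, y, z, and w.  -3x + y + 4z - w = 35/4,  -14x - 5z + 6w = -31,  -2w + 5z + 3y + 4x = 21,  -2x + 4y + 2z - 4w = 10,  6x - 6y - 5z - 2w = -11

Row-reduce the augmented matrix:
R1 ← R1 / (-3).
R2 ← R2 + 14·R1.
R3 ← R3 − 4·R1.
R4 ← R4 + 2·R1.
R5 ← R5 − 6·R1.
R2 ← R2 / (-14/3).
R1 ← R1 + 1/3·R2.
R3 ← R3 − 13/3·R2.
R4 ← R4 − 10/3·R2.
R5 ← R5 + 4·R2.
R3 ← R3 / (-163/14).
R1 ← R1 − 5/14·R3.
R2 ← R2 − 71/14·R3.
R4 ← R4 + 123/7·R3.
R5 ← R5 − 163/7·R3.
R4 ← R4 / (-918/163).
R1 ← R1 + 37/163·R4.
R2 ← R2 − 94/163·R4.
R3 ← R3 + 92/163·R4.
R5 reduces to 0 = 0, so the extra equation is consistent.
Reading off the reduced rows gives x = 1, y = 1, z = 5/2, w = -3/4.

x = 1, y = 1, z = 5/2, w = -3/4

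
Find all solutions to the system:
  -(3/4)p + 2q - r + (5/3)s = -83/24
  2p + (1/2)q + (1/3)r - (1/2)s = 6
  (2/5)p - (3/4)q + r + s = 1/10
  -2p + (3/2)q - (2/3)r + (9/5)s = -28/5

p = 3/2, q = 2, r = 3, s = -2

Row-reduce the augmented matrix:
R1 ← R1 / (-3/4).
R2 ← R2 − 2·R1.
R3 ← R3 − 2/5·R1.
R4 ← R4 + 2·R1.
R2 ← R2 / (35/6).
R1 ← R1 + 8/3·R2.
R3 ← R3 − 19/60·R2.
R4 ← R4 + 23/6·R2.
R3 ← R3 / (89/150).
R1 ← R1 − 4/15·R3.
R2 ← R2 + 2/5·R3.
R4 ← R4 − 7/15·R3.
R4 ← R4 / (-12799/9345).
R1 ← R1 + 730/623·R4.
R2 ← R2 − 482/267·R4.
R3 ← R3 − 3517/1246·R4.
Reading off the reduced rows gives p = 3/2, q = 2, r = 3, s = -2.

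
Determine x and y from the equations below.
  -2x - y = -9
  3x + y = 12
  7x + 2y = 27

Row-reduce the augmented matrix:
R1 ← R1 / (-2).
R2 ← R2 − 3·R1.
R3 ← R3 − 7·R1.
R2 ← R2 / (-1/2).
R1 ← R1 − 1/2·R2.
R3 ← R3 + 3/2·R2.
R3 reduces to 0 = 0, so the extra equation is consistent.
Reading off the reduced rows gives x = 3, y = 3.

x = 3, y = 3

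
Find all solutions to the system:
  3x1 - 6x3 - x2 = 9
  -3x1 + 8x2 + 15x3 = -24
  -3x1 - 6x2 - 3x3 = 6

infinitely many solutions

Row-reduce:
R1 ← R1 / (3).
R2 ← R2 + 3·R1.
R3 ← R3 + 3·R1.
R2 ← R2 / (7).
R1 ← R1 + 1/3·R2.
R3 ← R3 + 7·R2.
Rank is 2 with 3 unknowns, leaving x3 free.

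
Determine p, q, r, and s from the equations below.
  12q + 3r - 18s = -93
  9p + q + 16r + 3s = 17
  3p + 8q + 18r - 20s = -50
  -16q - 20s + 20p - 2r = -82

Row-reduce the augmented matrix:
Swap R1 and R2.
R1 ← R1 / (9).
R3 ← R3 − 3·R1.
R4 ← R4 − 20·R1.
R2 ← R2 / (12).
R1 ← R1 − 1/9·R2.
R3 ← R3 − 23/3·R2.
R4 ← R4 + 164/9·R2.
R3 ← R3 / (43/4).
R1 ← R1 − 7/4·R3.
R2 ← R2 − 1/4·R3.
R4 ← R4 + 33·R3.
R4 ← R4 / (-3576/43).
R1 ← R1 − 88/43·R4.
R2 ← R2 + 55/43·R4.
R3 ← R3 + 38/43·R4.
Reading off the reduced rows gives p = -4, q = -4, r = 3, s = 3.

p = -4, q = -4, r = 3, s = 3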